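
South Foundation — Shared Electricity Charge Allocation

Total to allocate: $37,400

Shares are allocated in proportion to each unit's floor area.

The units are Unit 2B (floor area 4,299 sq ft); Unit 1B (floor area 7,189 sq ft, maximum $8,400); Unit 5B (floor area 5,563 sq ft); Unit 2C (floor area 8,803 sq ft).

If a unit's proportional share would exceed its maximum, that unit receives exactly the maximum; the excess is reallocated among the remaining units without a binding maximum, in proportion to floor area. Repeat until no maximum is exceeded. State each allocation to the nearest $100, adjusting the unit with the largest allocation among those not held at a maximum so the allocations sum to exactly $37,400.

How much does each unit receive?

Combined floor area = 25,854.
Proportional shares (ignoring caps): Unit 2B 6,218.87; Unit 1B 10,399.50; Unit 5B 8,047.35; Unit 2C 12,734.28.
Capped: Unit 1B ($8,400); balance $29,000 reallocated over remaining floor area 18,665.
Redistributed shares: Unit 2B 6,679.40 → $6,700; Unit 5B 8,643.29 → $8,600; Unit 2C 13,677.31 → $13,700.

Unit 2B: $6,700 | Unit 1B: $8,400 | Unit 5B: $8,600 | Unit 2C: $13,700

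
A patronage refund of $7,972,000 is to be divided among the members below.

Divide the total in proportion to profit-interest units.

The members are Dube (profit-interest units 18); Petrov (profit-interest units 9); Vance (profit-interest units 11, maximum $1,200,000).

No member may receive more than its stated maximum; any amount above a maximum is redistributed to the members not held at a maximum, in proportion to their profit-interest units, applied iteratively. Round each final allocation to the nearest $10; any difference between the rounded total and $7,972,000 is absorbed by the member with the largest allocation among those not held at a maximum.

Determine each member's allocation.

Profit-interest units total: 38.
Proportional shares (ignoring caps): Dube 3,776,210.53; Petrov 1,888,105.26; Vance 2,307,684.21.
Held at cap: Vance ($1,200,000); residual $6,772,000 reallocated over remaining profit-interest units 27.
Remaining shares: Dube 4,514,666.67 → $4,514,670; Petrov 2,257,333.33 → $2,257,330.

Dube: $4,514,670 · Petrov: $2,257,330 · Vance: $1,200,000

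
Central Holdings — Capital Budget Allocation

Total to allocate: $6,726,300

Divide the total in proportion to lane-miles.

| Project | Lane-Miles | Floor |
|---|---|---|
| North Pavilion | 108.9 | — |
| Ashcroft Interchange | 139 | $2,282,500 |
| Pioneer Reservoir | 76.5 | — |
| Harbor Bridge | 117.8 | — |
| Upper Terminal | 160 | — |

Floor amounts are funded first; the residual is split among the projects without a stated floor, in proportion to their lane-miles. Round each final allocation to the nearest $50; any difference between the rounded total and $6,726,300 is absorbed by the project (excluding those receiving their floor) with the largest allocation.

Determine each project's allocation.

North Pavilion: $1,044,750; Ashcroft Interchange: $2,282,500; Pioneer Reservoir: $733,900; Harbor Bridge: $1,130,150; Upper Terminal: $1,535,000

Minimums first: Ashcroft Interchange $2,282,500. Residual $4,443,800.
Residual split over remaining lane-miles 463.2: North Pavilion 1,044,753.50 → $1,044,750; Pioneer Reservoir 733,917.75 → $733,900; Harbor Bridge 1,130,137.39 → $1,130,150; Upper Terminal 1,534,991.36 → $1,535,000.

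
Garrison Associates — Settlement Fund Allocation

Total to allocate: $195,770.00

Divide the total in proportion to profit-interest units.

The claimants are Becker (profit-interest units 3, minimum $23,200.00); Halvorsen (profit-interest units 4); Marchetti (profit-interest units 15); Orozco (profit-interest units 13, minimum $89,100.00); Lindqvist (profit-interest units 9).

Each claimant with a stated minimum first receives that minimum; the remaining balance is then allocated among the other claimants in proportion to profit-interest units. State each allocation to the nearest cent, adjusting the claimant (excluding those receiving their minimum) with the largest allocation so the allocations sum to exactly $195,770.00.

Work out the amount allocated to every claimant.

Fund the minimums — Becker $23,200.00; Orozco $89,100.00. Residual $83,470.00.
Residual split over remaining profit-interest units 28: Halvorsen 11,924.2857 → $11,924.29; Marchetti 44,716.0714 → $44,716.07; Lindqvist 26,829.6429 → $26,829.64.

Becker: $23,200.00 | Halvorsen: $11,924.29 | Marchetti: $44,716.07 | Orozco: $89,100.00 | Lindqvist: $26,829.64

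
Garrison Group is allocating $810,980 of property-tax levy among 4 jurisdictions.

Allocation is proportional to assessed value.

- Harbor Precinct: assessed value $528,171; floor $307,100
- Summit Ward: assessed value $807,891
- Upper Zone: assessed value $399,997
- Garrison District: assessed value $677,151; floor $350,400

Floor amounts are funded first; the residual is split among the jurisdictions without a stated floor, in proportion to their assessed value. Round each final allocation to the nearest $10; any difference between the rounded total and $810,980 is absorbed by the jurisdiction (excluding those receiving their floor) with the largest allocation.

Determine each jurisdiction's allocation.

Harbor Precinct: $307,100; Summit Ward: $102,650; Upper Zone: $50,830; Garrison District: $350,400

Minimums first: Harbor Precinct $307,100; Garrison District $350,400. Remaining pool $153,480.
Remaining pool split over remaining assessed value 1,207,888: Summit Ward 102,654.48 → $102,650; Upper Zone 50,825.52 → $50,830.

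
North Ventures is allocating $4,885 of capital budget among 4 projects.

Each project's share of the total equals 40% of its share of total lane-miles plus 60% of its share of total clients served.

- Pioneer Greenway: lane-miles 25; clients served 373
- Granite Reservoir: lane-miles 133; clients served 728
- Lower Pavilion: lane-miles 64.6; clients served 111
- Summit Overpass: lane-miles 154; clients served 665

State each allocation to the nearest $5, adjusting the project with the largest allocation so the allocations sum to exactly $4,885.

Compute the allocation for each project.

Lane-miles total 376.6; clients served total 1,877.
Composite weights (40% lane-miles + 60% clients served): Pioneer Greenway 0.1458; Granite Reservoir 0.3740; Lower Pavilion 0.1041; Summit Overpass 0.3761.
Pro-rata amounts: Pioneer Greenway 712.17; Granite Reservoir 1,826.87; Lower Pavilion 508.51; Summit Overpass 1,837.45.
Rounded to nearest $5: Pioneer Greenway $710; Granite Reservoir $1,825; Lower Pavilion $510; Summit Overpass $1,835. Sum = $4,880.
Difference $4,885 − $4,880 = +$5 applied to largest allocation (Summit Overpass): Summit Overpass becomes $1,840.

Pioneer Greenway: $710; Granite Reservoir: $1,825; Lower Pavilion: $510; Summit Overpass: $1,840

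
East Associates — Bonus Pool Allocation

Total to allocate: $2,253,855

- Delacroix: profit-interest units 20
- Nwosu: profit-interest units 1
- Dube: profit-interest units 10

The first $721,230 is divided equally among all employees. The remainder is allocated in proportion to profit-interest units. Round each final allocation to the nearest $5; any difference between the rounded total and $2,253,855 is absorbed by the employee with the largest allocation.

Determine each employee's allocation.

First tranche $721,230 split equally: $240,410 each.
Remainder $1,532,625 by profit-interest units (total 31): Delacroix 988,790.32 → $988,790; Nwosu 49,439.52 → $49,440; Dube 494,395.16 → $494,395.
Totals: Delacroix $240,410 + $988,790 = $1,229,200; Nwosu $240,410 + $49,440 = $289,850; Dube $240,410 + $494,395 = $734,805.

Delacroix: $1,229,200 | Nwosu: $289,850 | Dube: $734,805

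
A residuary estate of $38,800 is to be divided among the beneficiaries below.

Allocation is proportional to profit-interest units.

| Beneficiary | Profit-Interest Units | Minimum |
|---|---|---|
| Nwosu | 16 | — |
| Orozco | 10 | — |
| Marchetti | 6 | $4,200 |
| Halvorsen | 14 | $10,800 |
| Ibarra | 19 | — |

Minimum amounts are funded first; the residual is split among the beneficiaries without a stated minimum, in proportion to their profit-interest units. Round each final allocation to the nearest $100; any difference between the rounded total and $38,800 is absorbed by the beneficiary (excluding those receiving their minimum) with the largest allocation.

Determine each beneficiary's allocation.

Fund the minimums — Marchetti $4,200; Halvorsen $10,800. Balance $23,800.
Balance split over remaining profit-interest units 45: Nwosu 8,462.22 → $8,500; Orozco 5,288.89 → $5,300; Ibarra 10,048.89 → $10,000.

Nwosu: $8,500 · Orozco: $5,300 · Marchetti: $4,200 · Halvorsen: $10,800 · Ibarra: $10,000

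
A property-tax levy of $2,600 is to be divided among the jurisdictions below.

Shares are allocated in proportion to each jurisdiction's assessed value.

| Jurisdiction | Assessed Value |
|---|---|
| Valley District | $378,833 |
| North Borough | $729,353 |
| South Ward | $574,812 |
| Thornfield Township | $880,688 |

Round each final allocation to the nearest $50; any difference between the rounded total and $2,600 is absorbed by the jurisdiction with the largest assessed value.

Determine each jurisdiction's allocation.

Sum of assessed value: 378,833 + 729,353 + 574,812 + 880,688 = 2,563,686.
Pro-rata amounts: Valley District 384.20; North Borough 739.68; South Ward 582.95; Thornfield Township 893.16.
Rounded to nearest $50: Valley District $400; North Borough $750; South Ward $600; Thornfield Township $900. Sum = $2,650.
Difference $2,600 − $2,650 = −$50 applied to largest assessed value (Thornfield Township): Thornfield Township becomes $850.

Valley District: $400 | North Borough: $750 | South Ward: $600 | Thornfield Township: $850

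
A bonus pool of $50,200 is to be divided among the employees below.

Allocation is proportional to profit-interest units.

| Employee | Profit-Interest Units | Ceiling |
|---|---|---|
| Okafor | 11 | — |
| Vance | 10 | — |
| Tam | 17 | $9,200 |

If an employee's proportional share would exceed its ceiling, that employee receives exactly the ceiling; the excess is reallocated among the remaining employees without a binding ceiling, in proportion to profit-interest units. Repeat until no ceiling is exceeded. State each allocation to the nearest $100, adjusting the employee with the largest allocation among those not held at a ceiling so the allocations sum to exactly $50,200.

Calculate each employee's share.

Total profit-interest units = 38.
Proportional shares (ignoring caps): Okafor 14,531.58; Vance 13,210.53; Tam 22,457.89.
Cap binds for Tam ($9,200); remaining pool $41,000 reallocated over remaining profit-interest units 21.
Shares after redistribution: Okafor 21,476.19 → $21,500; Vance 19,523.81 → $19,500.

Okafor: $21,500; Vance: $19,500; Tam: $9,200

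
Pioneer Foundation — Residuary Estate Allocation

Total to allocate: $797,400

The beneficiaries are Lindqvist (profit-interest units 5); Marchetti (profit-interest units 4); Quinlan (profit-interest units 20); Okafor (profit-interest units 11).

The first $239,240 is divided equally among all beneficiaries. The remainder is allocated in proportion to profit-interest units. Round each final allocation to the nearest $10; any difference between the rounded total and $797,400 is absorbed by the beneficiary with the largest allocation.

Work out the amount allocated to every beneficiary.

$239,240 shared equally gives $59,810 per beneficiary.
Remainder $558,160 by profit-interest units (total 40): Lindqvist 69,770.00 → $69,770; Marchetti 55,816.00 → $55,820; Quinlan 279,080.00 → $279,080; Okafor 153,494.00 → $153,490.
Totals: Lindqvist $59,810 + $69,770 = $129,580; Marchetti $59,810 + $55,820 = $115,630; Quinlan $59,810 + $279,080 = $338,890; Okafor $59,810 + $153,490 = $213,300.

Lindqvist: $129,580 · Marchetti: $115,630 · Quinlan: $338,890 · Okafor: $213,300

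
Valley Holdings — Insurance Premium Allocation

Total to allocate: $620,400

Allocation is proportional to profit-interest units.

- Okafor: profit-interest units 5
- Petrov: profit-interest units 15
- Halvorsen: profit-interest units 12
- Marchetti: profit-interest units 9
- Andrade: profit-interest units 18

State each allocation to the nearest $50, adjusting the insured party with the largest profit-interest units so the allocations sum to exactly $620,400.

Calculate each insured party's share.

Okafor: $52,600 | Petrov: $157,750 | Halvorsen: $126,200 | Marchetti: $94,650 | Andrade: $189,200

Total profit-interest units = 59.
Pro-rata amounts: Okafor 5/59 × $620,400 = 52,576.27; Petrov 15/59 × $620,400 = 157,728.81; Halvorsen 12/59 × $620,400 = 126,183.05; Marchetti 9/59 × $620,400 = 94,637.29; Andrade 18/59 × $620,400 = 189,274.58.
At nearest $50: Okafor $52,600; Petrov $157,750; Halvorsen $126,200; Marchetti $94,650; Andrade $189,250. Sum = $620,450.
Difference $620,400 − $620,450 = −$50 applied to largest profit-interest units (Andrade): Andrade becomes $189,200.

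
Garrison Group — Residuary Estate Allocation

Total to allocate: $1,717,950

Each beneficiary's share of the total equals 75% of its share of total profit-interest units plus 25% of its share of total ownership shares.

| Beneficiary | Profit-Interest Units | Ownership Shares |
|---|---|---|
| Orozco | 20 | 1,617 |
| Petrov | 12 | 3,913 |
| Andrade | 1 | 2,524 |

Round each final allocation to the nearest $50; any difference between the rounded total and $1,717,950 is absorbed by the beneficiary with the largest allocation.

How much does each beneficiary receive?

Orozco: $867,100; Petrov: $677,200; Andrade: $173,650

Profit-interest units total 33; ownership shares total 8,054.
Blended shares (75% profit-interest units + 25% ownership shares): Orozco 0.5047; Petrov 0.3942; Andrade 0.1011.
Pro-rata amounts: Orozco 867,114.48; Petrov 677,196.41; Andrade 173,639.11.
After rounding ($50): Orozco $867,100; Petrov $677,200; Andrade $173,650. Sum = $1,717,950.
Rounded total matches; no reconciliation needed.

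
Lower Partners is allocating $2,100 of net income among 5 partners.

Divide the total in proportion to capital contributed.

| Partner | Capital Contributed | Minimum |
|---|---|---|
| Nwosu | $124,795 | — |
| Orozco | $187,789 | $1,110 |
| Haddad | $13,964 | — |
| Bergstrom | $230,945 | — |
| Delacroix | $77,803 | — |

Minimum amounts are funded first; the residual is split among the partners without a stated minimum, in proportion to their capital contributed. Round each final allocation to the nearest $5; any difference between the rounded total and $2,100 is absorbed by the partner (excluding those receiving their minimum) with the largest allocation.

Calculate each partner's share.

Nwosu: $275; Orozco: $1,110; Haddad: $30; Bergstrom: $515; Delacroix: $170

Guaranteed amounts: Orozco $1,110. Balance $990.
Balance split over remaining capital contributed 447,507: Nwosu 276.08 → $275; Haddad 30.89 → $30; Bergstrom 510.91 → $510; Delacroix 172.12 → $170.
Rounding difference +$5 applied to Bergstrom → $515.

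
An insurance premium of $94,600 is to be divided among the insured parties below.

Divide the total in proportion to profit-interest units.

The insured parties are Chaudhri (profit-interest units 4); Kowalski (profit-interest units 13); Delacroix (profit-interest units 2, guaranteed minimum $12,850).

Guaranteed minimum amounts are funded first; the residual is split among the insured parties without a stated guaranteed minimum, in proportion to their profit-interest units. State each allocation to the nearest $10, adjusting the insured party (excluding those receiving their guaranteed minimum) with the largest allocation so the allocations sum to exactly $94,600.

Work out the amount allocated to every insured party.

Guaranteed amounts: Delacroix $12,850. Remaining pool $81,750.
Remaining pool split over remaining profit-interest units 17: Chaudhri 19,235.29 → $19,240; Kowalski 62,514.71 → $62,510.

Chaudhri: $19,240 · Kowalski: $62,510 · Delacroix: $12,850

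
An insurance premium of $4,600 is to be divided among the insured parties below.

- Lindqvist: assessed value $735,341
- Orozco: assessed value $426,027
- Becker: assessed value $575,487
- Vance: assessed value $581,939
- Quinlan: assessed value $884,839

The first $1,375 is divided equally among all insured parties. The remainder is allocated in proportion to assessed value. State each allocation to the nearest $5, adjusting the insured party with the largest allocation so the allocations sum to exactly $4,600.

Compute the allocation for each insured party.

Lindqvist: $1,015; Orozco: $705; Becker: $855; Vance: $860; Quinlan: $1,165

First tranche $1,375 split equally: $275 each.
Remainder $3,225 by assessed value (total 3,203,633): Lindqvist 740.25 → $740; Orozco 428.87 → $430; Becker 579.33 → $580; Vance 585.82 → $585; Quinlan 890.74 → $890.
Totals: Lindqvist $275 + $740 = $1,015; Orozco $275 + $430 = $705; Becker $275 + $580 = $855; Vance $275 + $585 = $860; Quinlan $275 + $890 = $1,165.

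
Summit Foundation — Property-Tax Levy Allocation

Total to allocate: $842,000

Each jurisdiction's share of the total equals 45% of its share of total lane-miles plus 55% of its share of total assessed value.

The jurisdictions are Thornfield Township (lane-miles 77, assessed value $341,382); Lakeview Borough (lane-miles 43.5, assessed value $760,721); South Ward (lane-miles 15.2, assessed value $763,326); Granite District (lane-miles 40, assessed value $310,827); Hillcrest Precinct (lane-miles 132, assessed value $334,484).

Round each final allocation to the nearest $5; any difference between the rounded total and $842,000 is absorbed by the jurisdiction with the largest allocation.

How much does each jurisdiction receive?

Thornfield Township: $157,785; Lakeview Borough: $193,880; South Ward: $159,510; Granite District: $106,585; Hillcrest Precinct: $224,240

Totals — lane-miles 307.7, assessed value 2,510,740.
Composite weights (45% lane-miles + 55% assessed value): Thornfield Township 0.1874; Lakeview Borough 0.2303; South Ward 0.1894; Granite District 0.1266; Hillcrest Precinct 0.2663.
Pro-rata amounts: Thornfield Township 157,784.45; Lakeview Borough 193,878.82; South Ward 159,510.85; Granite District 106,587.07; Hillcrest Precinct 224,238.81.
After rounding ($5): Thornfield Township $157,785; Lakeview Borough $193,880; South Ward $159,510; Granite District $106,585; Hillcrest Precinct $224,240. Sum = $842,000.
Sum already equals the total — no adjustment.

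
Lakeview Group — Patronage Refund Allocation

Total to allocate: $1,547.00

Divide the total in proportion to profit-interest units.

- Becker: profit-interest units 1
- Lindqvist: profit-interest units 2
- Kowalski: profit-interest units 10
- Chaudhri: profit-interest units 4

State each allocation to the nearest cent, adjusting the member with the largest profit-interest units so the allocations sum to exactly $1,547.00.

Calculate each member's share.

Sum of profit-interest units: 1 + 2 + 10 + 4 = 17.
Raw shares: Becker 91.0000; Lindqvist 182.0000; Kowalski 910.0000; Chaudhri 364.0000.
After rounding (cent): Becker $91.00; Lindqvist $182.00; Kowalski $910.00; Chaudhri $364.00. Sum = $1,547.00.
Sum already equals the total — no adjustment.

Becker: $91.00; Lindqvist: $182.00; Kowalski: $910.00; Chaudhri: $364.00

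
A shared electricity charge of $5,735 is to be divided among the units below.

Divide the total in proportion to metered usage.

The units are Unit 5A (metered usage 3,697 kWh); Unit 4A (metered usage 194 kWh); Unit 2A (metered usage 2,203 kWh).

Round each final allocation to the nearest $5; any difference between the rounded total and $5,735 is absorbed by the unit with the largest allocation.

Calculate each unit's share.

Unit 5A: $3,475 · Unit 4A: $185 · Unit 2A: $2,075

Metered usage total: 6,094.
Pro-rata amounts: Unit 5A 3,697/6,094 × $5,735 = 3,479.21; Unit 4A 194/6,094 × $5,735 = 182.57; Unit 2A 2,203/6,094 × $5,735 = 2,073.22.
After rounding ($5): Unit 5A $3,480; Unit 4A $185; Unit 2A $2,075. Sum = $5,740.
Difference $5,735 − $5,740 = −$5 applied to largest allocation (Unit 5A): Unit 5A becomes $3,475.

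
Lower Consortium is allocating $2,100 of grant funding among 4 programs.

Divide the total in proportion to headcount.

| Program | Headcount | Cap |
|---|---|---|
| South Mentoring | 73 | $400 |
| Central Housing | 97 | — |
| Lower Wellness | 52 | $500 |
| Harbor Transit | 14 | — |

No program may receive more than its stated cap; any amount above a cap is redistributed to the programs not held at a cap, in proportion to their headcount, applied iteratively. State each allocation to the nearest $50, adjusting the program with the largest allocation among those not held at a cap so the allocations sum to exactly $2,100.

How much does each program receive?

South Mentoring: $400 · Central Housing: $1,050 · Lower Wellness: $500 · Harbor Transit: $150

Sum of headcount: 236.
Proportional shares (ignoring caps): South Mentoring 649.58; Central Housing 863.14; Lower Wellness 462.71; Harbor Transit 124.58.
Capped: South Mentoring ($400); remaining pool $1,700 reallocated over remaining headcount 163.
Capped: Lower Wellness ($500); remaining pool $1,200 reallocated over remaining headcount 111.
Shares after redistribution: Central Housing 1,048.65 → $1,050; Harbor Transit 151.35 → $150.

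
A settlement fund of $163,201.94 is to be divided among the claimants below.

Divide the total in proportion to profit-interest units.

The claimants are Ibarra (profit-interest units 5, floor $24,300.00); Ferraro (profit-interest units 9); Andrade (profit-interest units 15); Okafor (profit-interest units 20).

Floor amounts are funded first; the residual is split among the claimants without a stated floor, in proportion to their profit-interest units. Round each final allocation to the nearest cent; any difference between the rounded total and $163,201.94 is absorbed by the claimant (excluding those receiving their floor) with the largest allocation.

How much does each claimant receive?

Minimums first: Ibarra $24,300.00. Balance $138,901.94.
Balance split over remaining profit-interest units 44: Ferraro 28,411.7605 → $28,411.76; Andrade 47,352.9341 → $47,352.93; Okafor 63,137.2455 → $63,137.25.

Ibarra: $24,300.00 | Ferraro: $28,411.76 | Andrade: $47,352.93 | Okafor: $63,137.25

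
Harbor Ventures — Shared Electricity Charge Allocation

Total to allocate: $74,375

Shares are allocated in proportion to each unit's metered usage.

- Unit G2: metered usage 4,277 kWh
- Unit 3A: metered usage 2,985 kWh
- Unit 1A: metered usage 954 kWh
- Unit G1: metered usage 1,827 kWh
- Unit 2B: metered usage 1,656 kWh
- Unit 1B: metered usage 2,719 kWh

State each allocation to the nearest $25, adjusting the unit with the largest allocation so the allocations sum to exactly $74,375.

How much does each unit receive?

Unit G2: $22,050 · Unit 3A: $15,400 · Unit 1A: $4,925 · Unit G1: $9,425 · Unit 2B: $8,550 · Unit 1B: $14,025

Total metered usage = 14,418.
Unrounded shares: Unit G2 4,277/14,418 × $74,375 = 22,062.83; Unit 3A 2,985/14,418 × $74,375 = 15,398.07; Unit 1A 954/14,418 × $74,375 = 4,921.19; Unit G1 1,827/14,418 × $74,375 = 9,424.55; Unit 2B 1,656/14,418 × $74,375 = 8,542.45; Unit 1B 2,719/14,418 × $74,375 = 14,025.91.
Rounded to nearest $25: Unit G2 $22,075; Unit 3A $15,400; Unit 1A $4,925; Unit G1 $9,425; Unit 2B $8,550; Unit 1B $14,025. Sum = $74,400.
Difference $74,375 − $74,400 = −$25 applied to largest allocation (Unit G2): Unit G2 becomes $22,050.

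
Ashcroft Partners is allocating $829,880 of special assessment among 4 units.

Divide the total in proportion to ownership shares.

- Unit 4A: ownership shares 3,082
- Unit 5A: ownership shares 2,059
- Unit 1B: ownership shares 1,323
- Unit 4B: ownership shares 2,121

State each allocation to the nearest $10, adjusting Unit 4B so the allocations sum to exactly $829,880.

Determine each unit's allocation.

Total ownership shares = 8,585.
Proportional shares: Unit 4A 3,082/8,585 × $829,880 = 297,925.47; Unit 5A 2,059/8,585 × $829,880 = 199,035.87; Unit 1B 1,323/8,585 × $829,880 = 127,889.49; Unit 4B 2,121/8,585 × $829,880 = 205,029.18.
At nearest $10: Unit 4A $297,930; Unit 5A $199,040; Unit 1B $127,890; Unit 4B $205,030. Sum = $829,890.
Difference $829,880 − $829,890 = −$10 applied to Unit 4B: Unit 4B becomes $205,020.

Unit 4A: $297,930 · Unit 5A: $199,040 · Unit 1B: $127,890 · Unit 4B: $205,020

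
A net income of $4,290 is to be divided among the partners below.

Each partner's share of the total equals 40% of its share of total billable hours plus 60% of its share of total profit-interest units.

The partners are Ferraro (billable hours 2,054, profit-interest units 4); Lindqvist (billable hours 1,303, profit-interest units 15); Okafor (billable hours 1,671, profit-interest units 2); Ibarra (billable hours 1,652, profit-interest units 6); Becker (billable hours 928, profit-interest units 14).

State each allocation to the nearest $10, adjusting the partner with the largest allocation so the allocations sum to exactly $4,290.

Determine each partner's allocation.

Ferraro: $710 · Lindqvist: $1,240 · Okafor: $500 · Ibarra: $750 · Becker: $1,090

Billable hours total 7,608; profit-interest units total 41.
Combined weights (40% billable hours + 60% profit-interest units): Ferraro 0.1665; Lindqvist 0.2880; Okafor 0.1171; Ibarra 0.1747; Becker 0.2537.
Raw shares: Ferraro 714.41; Lindqvist 1,235.60; Okafor 502.46; Ibarra 749.29; Becker 1,088.24.
After rounding ($10): Ferraro $710; Lindqvist $1,240; Okafor $500; Ibarra $750; Becker $1,090. Sum = $4,290.
Rounded total matches; no reconciliation needed.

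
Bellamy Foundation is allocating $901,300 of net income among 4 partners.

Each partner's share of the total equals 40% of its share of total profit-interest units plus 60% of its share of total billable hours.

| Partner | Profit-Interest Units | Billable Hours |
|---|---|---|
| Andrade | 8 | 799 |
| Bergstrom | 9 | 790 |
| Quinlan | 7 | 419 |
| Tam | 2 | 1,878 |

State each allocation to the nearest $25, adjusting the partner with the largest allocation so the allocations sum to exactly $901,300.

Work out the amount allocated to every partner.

Profit-interest units total 26; billable hours total 3,886.
Composite weights (40% profit-interest units + 60% billable hours): Andrade 0.2464; Bergstrom 0.2604; Quinlan 0.1724; Tam 0.3207.
Unrounded shares: Andrade 222,118.94; Bergstrom 234,732.65; Quinlan 155,371.57; Tam 289,076.84.
At nearest $25: Andrade $222,125; Bergstrom $234,725; Quinlan $155,375; Tam $289,075. Sum = $901,300.
Rounded total matches; no reconciliation needed.

Andrade: $222,125 · Bergstrom: $234,725 · Quinlan: $155,375 · Tam: $289,075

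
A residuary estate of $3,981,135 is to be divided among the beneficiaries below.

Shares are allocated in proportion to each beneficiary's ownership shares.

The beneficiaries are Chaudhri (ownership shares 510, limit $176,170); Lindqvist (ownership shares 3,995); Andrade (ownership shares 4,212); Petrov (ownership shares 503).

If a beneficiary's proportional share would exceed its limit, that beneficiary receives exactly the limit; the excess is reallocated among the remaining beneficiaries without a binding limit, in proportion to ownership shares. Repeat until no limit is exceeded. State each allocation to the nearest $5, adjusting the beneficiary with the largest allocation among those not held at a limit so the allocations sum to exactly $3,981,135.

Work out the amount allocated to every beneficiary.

Total ownership shares = 9,220.
Unconstrained shares: Chaudhri 220,214.63; Lindqvist 1,725,014.57; Andrade 1,818,713.73; Petrov 217,192.07.
Cap binds for Chaudhri ($176,170); remaining pool $3,804,965 reallocated over remaining ownership shares 8,710.
Redistributed shares: Lindqvist 1,745,216.44 → $1,745,215; Andrade 1,840,012.93 → $1,840,015; Petrov 219,735.64 → $219,735.

Chaudhri: $176,170 · Lindqvist: $1,745,215 · Andrade: $1,840,015 · Petrov: $219,735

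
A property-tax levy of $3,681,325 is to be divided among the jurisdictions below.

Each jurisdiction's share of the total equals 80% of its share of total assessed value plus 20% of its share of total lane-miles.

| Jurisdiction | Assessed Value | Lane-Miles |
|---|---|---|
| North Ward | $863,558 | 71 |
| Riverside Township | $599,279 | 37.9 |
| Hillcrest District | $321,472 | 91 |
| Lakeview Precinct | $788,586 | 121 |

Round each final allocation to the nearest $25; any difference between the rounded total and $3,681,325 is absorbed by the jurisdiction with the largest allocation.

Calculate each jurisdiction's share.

Assessed value total 2,572,895; lane-miles total 320.9.
Combined weights (80% assessed value + 20% lane-miles): North Ward 0.3128; Riverside Township 0.2100; Hillcrest District 0.1567; Lakeview Precinct 0.3206.
Raw shares: North Ward 1,151,370.87; Riverside Township 772,920.53; Hillcrest District 576,760.54; Lakeview Precinct 1,180,273.06.
After rounding ($25): North Ward $1,151,375; Riverside Township $772,925; Hillcrest District $576,750; Lakeview Precinct $1,180,275. Sum = $3,681,325.
Sum already equals the total — no adjustment.

North Ward: $1,151,375; Riverside Township: $772,925; Hillcrest District: $576,750; Lakeview Precinct: $1,180,275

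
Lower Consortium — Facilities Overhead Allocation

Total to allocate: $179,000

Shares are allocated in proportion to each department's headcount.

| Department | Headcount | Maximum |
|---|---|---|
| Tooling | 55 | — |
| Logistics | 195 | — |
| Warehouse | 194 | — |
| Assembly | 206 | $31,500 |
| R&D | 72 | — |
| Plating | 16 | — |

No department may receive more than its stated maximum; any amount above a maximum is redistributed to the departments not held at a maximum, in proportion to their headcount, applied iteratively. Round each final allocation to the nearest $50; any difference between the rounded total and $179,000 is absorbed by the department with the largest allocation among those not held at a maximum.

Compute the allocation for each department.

Sum of headcount: 738.
Proportional shares (ignoring caps): Tooling 13,340.11; Logistics 47,296.75; Warehouse 47,054.20; Assembly 49,964.77; R&D 17,463.41; Plating 3,880.76.
Capped: Assembly ($31,500); remaining pool $147,500 reallocated over remaining headcount 532.
Redistributed shares: Tooling 15,249.06 → $15,250; Logistics 54,064.85 → $54,050; Warehouse 53,787.59 → $53,800; R&D 19,962.41 → $19,950; Plating 4,436.09 → $4,450.

Tooling: $15,250; Logistics: $54,050; Warehouse: $53,800; Assembly: $31,500; R&D: $19,950; Plating: $4,450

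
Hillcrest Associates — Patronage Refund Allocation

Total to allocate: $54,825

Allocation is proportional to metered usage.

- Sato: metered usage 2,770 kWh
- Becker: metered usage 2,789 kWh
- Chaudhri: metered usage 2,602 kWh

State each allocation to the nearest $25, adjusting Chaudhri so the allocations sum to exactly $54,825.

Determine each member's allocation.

Sato: $18,600 · Becker: $18,725 · Chaudhri: $17,500

Metered usage total: 8,161.
Proportional shares: Sato 2,770/8,161 × $54,825 = 18,608.66; Becker 2,789/8,161 × $54,825 = 18,736.30; Chaudhri 2,602/8,161 × $54,825 = 17,480.05.
Rounded to nearest $25: Sato $18,600; Becker $18,725; Chaudhri $17,475. Sum = $54,800.
Difference $54,825 − $54,800 = +$25 applied to Chaudhri: Chaudhri becomes $17,500.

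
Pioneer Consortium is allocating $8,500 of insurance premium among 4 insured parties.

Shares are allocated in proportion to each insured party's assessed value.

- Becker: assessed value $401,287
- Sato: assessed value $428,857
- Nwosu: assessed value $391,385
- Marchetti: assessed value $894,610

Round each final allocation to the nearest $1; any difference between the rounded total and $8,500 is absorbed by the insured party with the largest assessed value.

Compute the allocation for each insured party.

Sum of assessed value: 401,287 + 428,857 + 391,385 + 894,610 = 2,116,139.
Pro-rata amounts: Becker 1,611.87; Sato 1,722.61; Nwosu 1,572.10; Marchetti 3,593.42.
At nearest $1: Becker $1,612; Sato $1,723; Nwosu $1,572; Marchetti $3,593. Sum = $8,500.
Sum already equals the total — no adjustment.

Becker: $1,612; Sato: $1,723; Nwosu: $1,572; Marchetti: $3,593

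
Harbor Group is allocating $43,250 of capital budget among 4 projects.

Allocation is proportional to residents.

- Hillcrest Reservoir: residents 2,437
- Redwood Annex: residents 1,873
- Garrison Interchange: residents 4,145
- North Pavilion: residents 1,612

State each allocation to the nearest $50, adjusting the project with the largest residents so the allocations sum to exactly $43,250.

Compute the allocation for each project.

Combined residents = 2,437 + 1,873 + 4,145 + 1,612 = 10,067.
Unrounded shares: Hillcrest Reservoir 10,469.88; Redwood Annex 8,046.81; Garrison Interchange 17,807.81; North Pavilion 6,925.50.
After rounding ($50): Hillcrest Reservoir $10,450; Redwood Annex $8,050; Garrison Interchange $17,800; North Pavilion $6,950. Sum = $43,250.
No rounding difference to absorb.

Hillcrest Reservoir: $10,450; Redwood Annex: $8,050; Garrison Interchange: $17,800; North Pavilion: $6,950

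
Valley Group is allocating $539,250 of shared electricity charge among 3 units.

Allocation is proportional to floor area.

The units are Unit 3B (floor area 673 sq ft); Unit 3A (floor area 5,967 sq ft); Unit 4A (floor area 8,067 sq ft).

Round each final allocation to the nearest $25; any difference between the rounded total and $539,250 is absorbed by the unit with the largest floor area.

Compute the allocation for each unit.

Total floor area = 14,707.
Unrounded shares: Unit 3B 673/14,707 × $539,250 = 24,676.36; Unit 3A 5,967/14,707 × $539,250 = 218,787.30; Unit 4A 8,067/14,707 × $539,250 = 295,786.34.
At nearest $25: Unit 3B $24,675; Unit 3A $218,775; Unit 4A $295,775. Sum = $539,225.
Difference $539,250 − $539,225 = +$25 applied to largest floor area (Unit 4A): Unit 4A becomes $295,800.

Unit 3B: $24,675; Unit 3A: $218,775; Unit 4A: $295,800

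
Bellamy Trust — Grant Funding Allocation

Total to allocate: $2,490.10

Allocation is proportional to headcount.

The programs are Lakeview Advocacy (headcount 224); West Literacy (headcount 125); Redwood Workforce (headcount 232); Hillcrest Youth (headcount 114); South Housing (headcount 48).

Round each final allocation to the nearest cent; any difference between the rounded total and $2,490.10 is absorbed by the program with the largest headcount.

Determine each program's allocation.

Lakeview Advocacy: $750.72; West Literacy: $418.93; Redwood Workforce: $777.52; Hillcrest Youth: $382.06; South Housing: $160.87

Sum of headcount: 224 + 125 + 232 + 114 + 48 = 743.
Raw shares: Lakeview Advocacy 750.7166; West Literacy 418.9266; Redwood Workforce 777.5279; Hillcrest Youth 382.0611; South Housing 160.8678.
After rounding (cent): Lakeview Advocacy $750.72; West Literacy $418.93; Redwood Workforce $777.53; Hillcrest Youth $382.06; South Housing $160.87. Sum = $2,490.11.
Difference $2,490.10 − $2,490.11 = −$0.01 applied to largest headcount (Redwood Workforce): Redwood Workforce becomes $777.52.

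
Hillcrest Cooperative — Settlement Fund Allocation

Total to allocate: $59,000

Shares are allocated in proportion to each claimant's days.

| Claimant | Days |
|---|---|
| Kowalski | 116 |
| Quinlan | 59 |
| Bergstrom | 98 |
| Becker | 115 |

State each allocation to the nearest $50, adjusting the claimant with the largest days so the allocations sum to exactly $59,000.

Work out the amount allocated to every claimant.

Kowalski: $17,650 · Quinlan: $8,950 · Bergstrom: $14,900 · Becker: $17,500

Sum of days: 116 + 59 + 98 + 115 = 388.
Raw shares: Kowalski 17,639.18; Quinlan 8,971.65; Bergstrom 14,902.06; Becker 17,487.11.
At nearest $50: Kowalski $17,650; Quinlan $8,950; Bergstrom $14,900; Becker $17,500. Sum = $59,000.
Rounded total matches; no reconciliation needed.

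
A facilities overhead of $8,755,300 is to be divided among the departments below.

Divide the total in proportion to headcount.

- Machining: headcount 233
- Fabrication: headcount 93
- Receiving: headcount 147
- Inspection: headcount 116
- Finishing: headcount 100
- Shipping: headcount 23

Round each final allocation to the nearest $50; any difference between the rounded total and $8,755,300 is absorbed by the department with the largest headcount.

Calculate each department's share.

Machining: $2,865,050 | Fabrication: $1,143,600 | Receiving: $1,807,650 | Inspection: $1,426,450 | Finishing: $1,229,700 | Shipping: $282,850

Total headcount = 712.
Unrounded shares: Machining 233/712 × $8,755,300 = 2,865,147.33; Fabrication 93/712 × $8,755,300 = 1,143,599.58; Receiving 147/712 × $8,755,300 = 1,807,625.14; Inspection 116/712 × $8,755,300 = 1,426,425.28; Finishing 100/712 × $8,755,300 = 1,229,676.97; Shipping 23/712 × $8,755,300 = 282,825.70.
After rounding ($50): Machining $2,865,150; Fabrication $1,143,600; Receiving $1,807,650; Inspection $1,426,450; Finishing $1,229,700; Shipping $282,850. Sum = $8,755,400.
Difference $8,755,300 − $8,755,400 = −$100 applied to largest headcount (Machining): Machining becomes $2,865,050.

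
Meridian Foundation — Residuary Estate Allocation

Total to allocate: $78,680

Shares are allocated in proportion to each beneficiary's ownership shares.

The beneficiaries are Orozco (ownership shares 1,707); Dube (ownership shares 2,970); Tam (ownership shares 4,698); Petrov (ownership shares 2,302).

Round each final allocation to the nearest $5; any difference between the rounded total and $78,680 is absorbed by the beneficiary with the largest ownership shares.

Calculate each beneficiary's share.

Orozco: $11,500; Dube: $20,010; Tam: $31,660; Petrov: $15,510

Total ownership shares = 1,707 + 2,970 + 4,698 + 2,302 = 11,677.
Unrounded shares: Orozco 11,501.82; Dube 20,011.96; Tam 31,655.27; Petrov 15,510.95.
At nearest $5: Orozco $11,500; Dube $20,010; Tam $31,655; Petrov $15,510. Sum = $78,675.
Difference $78,680 − $78,675 = +$5 applied to largest ownership shares (Tam): Tam becomes $31,660.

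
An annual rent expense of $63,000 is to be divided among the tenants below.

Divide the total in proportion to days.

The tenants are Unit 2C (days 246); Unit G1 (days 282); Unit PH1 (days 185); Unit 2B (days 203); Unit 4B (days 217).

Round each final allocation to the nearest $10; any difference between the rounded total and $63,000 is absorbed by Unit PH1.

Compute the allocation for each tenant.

Unit 2C: $13,680; Unit G1: $15,680; Unit PH1: $10,280; Unit 2B: $11,290; Unit 4B: $12,070

Combined days = 1,133.
Unrounded shares: Unit 2C 246/1,133 × $63,000 = 13,678.73; Unit G1 282/1,133 × $63,000 = 15,680.49; Unit PH1 185/1,133 × $63,000 = 10,286.85; Unit 2B 203/1,133 × $63,000 = 11,287.73; Unit 4B 217/1,133 × $63,000 = 12,066.20.
At nearest $10: Unit 2C $13,680; Unit G1 $15,680; Unit PH1 $10,290; Unit 2B $11,290; Unit 4B $12,070. Sum = $63,010.
Difference $63,000 − $63,010 = −$10 applied to Unit PH1: Unit PH1 becomes $10,280.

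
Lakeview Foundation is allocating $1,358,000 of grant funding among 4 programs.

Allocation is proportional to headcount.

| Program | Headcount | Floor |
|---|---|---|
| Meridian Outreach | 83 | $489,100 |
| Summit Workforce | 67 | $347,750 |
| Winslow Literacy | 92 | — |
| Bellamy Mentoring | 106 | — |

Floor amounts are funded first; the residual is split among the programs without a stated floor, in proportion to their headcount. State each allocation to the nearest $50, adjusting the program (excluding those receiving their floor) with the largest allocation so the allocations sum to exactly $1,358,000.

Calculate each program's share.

Fund the minimums — Meridian Outreach $489,100; Summit Workforce $347,750. Balance $521,150.
Balance split over remaining headcount 198: Winslow Literacy 242,150.51 → $242,150; Bellamy Mentoring 278,999.49 → $279,000.

Meridian Outreach: $489,100 | Summit Workforce: $347,750 | Winslow Literacy: $242,150 | Bellamy Mentoring: $279,000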